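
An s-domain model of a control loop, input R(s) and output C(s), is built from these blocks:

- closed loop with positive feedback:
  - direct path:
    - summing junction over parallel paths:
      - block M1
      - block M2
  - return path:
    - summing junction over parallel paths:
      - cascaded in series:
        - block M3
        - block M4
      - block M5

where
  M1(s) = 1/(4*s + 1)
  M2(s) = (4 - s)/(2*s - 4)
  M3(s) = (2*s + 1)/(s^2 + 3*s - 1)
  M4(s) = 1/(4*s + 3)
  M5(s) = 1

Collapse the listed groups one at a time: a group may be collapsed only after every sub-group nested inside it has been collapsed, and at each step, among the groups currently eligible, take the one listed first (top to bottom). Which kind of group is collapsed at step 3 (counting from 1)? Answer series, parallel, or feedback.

Answer: parallel

Working:
Step 1 - reduce the parallel group M1, M2
Step 2 - multiply M3, M4 (series)
Step 3 - add (M3*M4), M5 (parallel)
Step 4 - collapse the loop ((M1+M2) forward, ((M3*M4)+M5) return)
At step 3 the group reduced is parallel.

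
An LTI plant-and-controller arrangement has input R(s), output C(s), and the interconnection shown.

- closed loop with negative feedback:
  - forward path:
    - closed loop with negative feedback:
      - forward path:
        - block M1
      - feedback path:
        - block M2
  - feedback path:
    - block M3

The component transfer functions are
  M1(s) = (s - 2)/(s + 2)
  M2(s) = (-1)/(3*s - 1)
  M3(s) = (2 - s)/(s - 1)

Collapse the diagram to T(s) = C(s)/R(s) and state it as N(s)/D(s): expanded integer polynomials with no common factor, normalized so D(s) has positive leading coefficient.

Answer: (3*s^3 - 10*s^2 + 9*s - 2)/(14*s^2 - 20*s + 4)

Working:
Step 1 - apply the feedback formula to M1, M2 gives (3*s^2 - 7*s + 2)/(3*s^2 + 4*s)
Step 2 - reduce the feedback loop with forward [M1/(1+M1*M2)] and return M3, which is the overall transfer function T(s) = C(s)/R(s) in lowest terms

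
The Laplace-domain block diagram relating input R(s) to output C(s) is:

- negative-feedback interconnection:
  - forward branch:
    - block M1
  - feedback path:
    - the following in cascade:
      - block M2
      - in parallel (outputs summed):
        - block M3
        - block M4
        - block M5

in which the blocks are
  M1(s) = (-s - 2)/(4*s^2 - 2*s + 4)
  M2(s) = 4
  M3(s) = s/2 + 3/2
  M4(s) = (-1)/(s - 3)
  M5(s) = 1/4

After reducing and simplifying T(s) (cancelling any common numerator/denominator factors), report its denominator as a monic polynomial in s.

First reduce the diagram to T(s).

(1) reduce the parallel group M3, M4, M5: (2*s^2 + s - 25)/(4*s - 12)
(2) reduce the series chain M2, (M3+M4+M5): (2*s^2 + s - 25)/(s - 3)
(3) reduce the feedback loop with forward M1 and return (M2*(M3+M4+M5)): (-s^2 + s + 6)/(2*s^3 - 19*s^2 + 33*s + 38)
That last expression is T(s), already simplified. Scaling its denominator by 1/2 (the reciprocal of the leading coefficient) yields the monic denominator.

Answer: s^3 - 19*s^2/2 + 33*s/2 + 19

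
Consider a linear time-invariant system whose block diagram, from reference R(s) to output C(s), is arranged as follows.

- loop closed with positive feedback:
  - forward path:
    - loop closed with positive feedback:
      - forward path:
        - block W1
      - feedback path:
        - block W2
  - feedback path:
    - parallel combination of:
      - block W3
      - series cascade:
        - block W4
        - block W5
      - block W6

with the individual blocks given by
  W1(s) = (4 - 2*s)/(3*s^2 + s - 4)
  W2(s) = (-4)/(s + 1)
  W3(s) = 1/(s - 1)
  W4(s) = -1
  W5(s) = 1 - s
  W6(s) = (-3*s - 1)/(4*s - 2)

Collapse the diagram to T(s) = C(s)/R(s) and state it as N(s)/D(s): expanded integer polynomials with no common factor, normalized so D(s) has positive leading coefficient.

Step 1. feedback reduction of W1, W2: (-2*s^2 + 2*s + 4)/(3*s^3 + 4*s^2 - 11*s + 12)
Step 2. cascade W4, W5: s - 1
Step 3. parallel reduction of W3, (W4*W5), W6: (4*s^3 - 13*s^2 + 14*s - 3)/(4*s^2 - 6*s + 2)
Step 4. collapse the loop ([W1/(1-W1*W2)] forward, (W3+(W4*W5)+W6) return), giving the overall T(s)

Therefore the answer is (-2*s^4 + 5*s^3 - 5*s + 2)/(5*s^5 - 9*s^4 - 6*s^3 + 35*s^2 - 36*s + 9).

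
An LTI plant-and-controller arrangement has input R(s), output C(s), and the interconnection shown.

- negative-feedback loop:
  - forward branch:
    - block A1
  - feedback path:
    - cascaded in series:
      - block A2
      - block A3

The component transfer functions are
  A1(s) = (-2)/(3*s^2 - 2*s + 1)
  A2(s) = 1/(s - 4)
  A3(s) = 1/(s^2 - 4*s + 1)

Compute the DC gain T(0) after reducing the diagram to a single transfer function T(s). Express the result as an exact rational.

Answer: -4/3

Working:
1. series reduction of A2, A3: 1/(s^3 - 8*s^2 + 17*s - 4)
2. collapse the loop (A1 forward, (A2*A3) return): (-2*s^3 + 16*s^2 - 34*s + 8)/(3*s^5 - 26*s^4 + 68*s^3 - 54*s^2 + 25*s - 6)
DC gain: substitute s = 0 into T(s) from step 2: T(0) = 8/(-6) = -4/3.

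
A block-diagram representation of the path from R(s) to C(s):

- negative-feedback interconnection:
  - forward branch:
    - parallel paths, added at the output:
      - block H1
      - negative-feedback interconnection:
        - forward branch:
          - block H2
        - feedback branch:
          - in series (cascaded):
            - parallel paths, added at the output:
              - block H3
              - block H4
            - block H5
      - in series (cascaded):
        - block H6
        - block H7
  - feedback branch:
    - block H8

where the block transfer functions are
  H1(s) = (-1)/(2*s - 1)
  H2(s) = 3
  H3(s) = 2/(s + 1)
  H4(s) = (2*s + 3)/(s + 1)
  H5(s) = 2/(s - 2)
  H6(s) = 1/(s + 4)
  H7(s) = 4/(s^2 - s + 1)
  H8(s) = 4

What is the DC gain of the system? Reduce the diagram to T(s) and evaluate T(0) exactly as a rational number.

[1] add H3, H4 (parallel) -> (2*s + 5)/(s + 1)
[2] cascade (H3+H4), H5 -> (4*s + 10)/(s^2 - s - 2)
[3] close the feedback loop around H2, ((H3+H4)*H5) -> (3*s^2 - 3*s - 6)/(s^2 + 11*s + 28)
[4] combine H6, H7 in series -> 4/(s^3 + 3*s^2 - 3*s + 4)
[5] combine H1, [H2/(1+H2*((H3+H4)*H5))], (H6*H7) in parallel -> (6*s^5 - 16*s^4 - 4*s^3 - 4*s^2 + 54*s - 50)/(2*s^5 + 19*s^4 + 26*s^3 - 52*s^2 + 73*s - 28)
[6] feedback reduction of (H1+[H2/(1+H2*((H3+H4)*H5))]+(H6*H7)), H8 -> (6*s^5 - 16*s^4 - 4*s^3 - 4*s^2 + 54*s - 50)/(26*s^5 - 45*s^4 + 10*s^3 - 68*s^2 + 289*s - 228)
DC gain: substitute s = 0 into T(s) from step 6: T(0) = -50/(-228) = 25/114.

Final answer: 25/114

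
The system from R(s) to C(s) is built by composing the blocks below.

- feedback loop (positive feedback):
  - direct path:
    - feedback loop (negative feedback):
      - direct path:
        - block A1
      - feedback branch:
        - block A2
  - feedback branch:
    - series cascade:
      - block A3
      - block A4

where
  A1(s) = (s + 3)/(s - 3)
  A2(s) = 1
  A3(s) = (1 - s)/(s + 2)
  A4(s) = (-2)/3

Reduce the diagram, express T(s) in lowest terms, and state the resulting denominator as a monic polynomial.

Step 1. reduce the feedback loop with forward A1 and return A2 -> (s + 3)/(2*s)
Step 2. combine A3, A4 in series -> (2*s - 2)/(3*s + 6)
Step 3. apply the feedback formula to [A1/(1+A1*A2)], (A3*A4) -> (3*s^2 + 15*s + 18)/(4*s^2 + 8*s + 6)
That last expression is T(s), already simplified. Scaling its denominator by 1/4 (the reciprocal of the leading coefficient) yields the monic denominator.

Answer: s^2 + 2*s + 3/2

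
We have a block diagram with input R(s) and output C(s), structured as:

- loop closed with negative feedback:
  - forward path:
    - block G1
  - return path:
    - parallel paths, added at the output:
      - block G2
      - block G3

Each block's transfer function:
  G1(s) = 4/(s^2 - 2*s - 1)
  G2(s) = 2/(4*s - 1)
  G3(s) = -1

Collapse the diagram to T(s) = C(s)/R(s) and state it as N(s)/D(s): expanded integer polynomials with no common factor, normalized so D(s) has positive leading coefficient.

The answer is (16*s - 4)/(4*s^3 - 9*s^2 - 18*s + 13).

Reasoning:
[1] sum the parallel branches G2, G3 -> (3 - 4*s)/(4*s - 1)
[2] reduce the feedback loop with forward G1 and return (G2+G3), which is the overall transfer function T(s) = C(s)/R(s) in lowest terms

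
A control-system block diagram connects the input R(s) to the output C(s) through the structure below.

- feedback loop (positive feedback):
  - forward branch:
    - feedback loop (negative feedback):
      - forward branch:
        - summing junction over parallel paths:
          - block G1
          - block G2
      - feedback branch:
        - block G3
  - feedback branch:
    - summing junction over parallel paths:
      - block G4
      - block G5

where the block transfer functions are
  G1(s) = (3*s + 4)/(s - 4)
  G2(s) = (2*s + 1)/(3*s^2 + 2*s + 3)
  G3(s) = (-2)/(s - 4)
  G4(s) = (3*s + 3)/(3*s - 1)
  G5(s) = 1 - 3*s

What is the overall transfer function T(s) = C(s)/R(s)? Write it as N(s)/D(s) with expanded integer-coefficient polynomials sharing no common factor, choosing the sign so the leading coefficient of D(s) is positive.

Reducing step by step:

1. add G1, G2 (parallel) gives (9*s^3 + 20*s^2 + 10*s + 8)/(3*s^3 - 10*s^2 - 5*s - 12)
2. feedback reduction of (G1+G2), G3 gives (9*s^4 - 16*s^3 - 70*s^2 - 32*s - 32)/(3*s^4 - 40*s^3 - 5*s^2 - 12*s + 32)
3. add G4, G5 (parallel) gives (-9*s^2 + 9*s + 2)/(3*s - 1)
4. collapse the loop ([(G1+G2)/(1+(G1+G2)*G3)] forward, (G4+G5) return) - this is the overall T(s), already in the required normalized form

Answer: (27*s^5 - 57*s^4 - 194*s^3 - 26*s^2 - 64*s + 32)/(81*s^6 - 216*s^5 - 627*s^4 + 399*s^3 + 109*s^2 + 460*s + 32)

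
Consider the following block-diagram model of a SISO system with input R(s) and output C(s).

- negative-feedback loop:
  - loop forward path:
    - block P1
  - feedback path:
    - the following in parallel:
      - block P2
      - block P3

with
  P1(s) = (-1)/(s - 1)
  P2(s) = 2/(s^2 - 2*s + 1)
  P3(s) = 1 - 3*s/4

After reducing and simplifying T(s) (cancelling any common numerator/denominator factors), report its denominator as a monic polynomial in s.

The answer is s^3 - 22*s^2/7 + 23*s/7 - 16/7.

Reasoning:
Step 1: sum the parallel branches P2, P3 = (-3*s^3 + 10*s^2 - 11*s + 12)/(4*s^2 - 8*s + 4)
Step 2: feedback reduction of P1, (P2+P3) = (-4*s^2 + 8*s - 4)/(7*s^3 - 22*s^2 + 23*s - 16)
Step 2 gives the fully reduced T(s), with no common factor left to cancel. The denominator's leading coefficient is 7, so divide each of its coefficients by 7 to get the monic form.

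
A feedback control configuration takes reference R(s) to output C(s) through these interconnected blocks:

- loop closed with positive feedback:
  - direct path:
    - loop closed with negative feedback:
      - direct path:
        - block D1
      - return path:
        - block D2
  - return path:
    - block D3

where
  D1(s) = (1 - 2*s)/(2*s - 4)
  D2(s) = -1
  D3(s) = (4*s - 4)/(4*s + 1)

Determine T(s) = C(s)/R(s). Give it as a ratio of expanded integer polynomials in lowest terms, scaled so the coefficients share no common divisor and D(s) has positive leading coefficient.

Reducing step by step:

[1] reduce the feedback loop with forward D1 and return D2 = (1 - 2*s)/(4*s - 5)
[2] close the feedback loop around [D1/(1+D1*D2)], D3 - this is the overall T(s), already in the required normalized form

Answer: (-8*s^2 + 2*s + 1)/(24*s^2 - 28*s - 1)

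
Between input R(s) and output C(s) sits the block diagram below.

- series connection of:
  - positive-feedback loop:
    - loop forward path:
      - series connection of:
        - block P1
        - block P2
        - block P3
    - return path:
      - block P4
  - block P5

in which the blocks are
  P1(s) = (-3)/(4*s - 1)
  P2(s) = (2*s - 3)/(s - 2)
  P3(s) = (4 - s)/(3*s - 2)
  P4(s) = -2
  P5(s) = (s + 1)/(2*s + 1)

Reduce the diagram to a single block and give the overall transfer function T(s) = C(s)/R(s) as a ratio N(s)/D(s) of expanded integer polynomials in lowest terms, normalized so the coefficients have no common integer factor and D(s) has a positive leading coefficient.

1. multiply P1, P2, P3 (series); result (6*s^2 - 33*s + 36)/(12*s^3 - 35*s^2 + 24*s - 4)
2. collapse the loop ((P1*P2*P3) forward, P4 return); result (6*s^2 - 33*s + 36)/(12*s^3 - 23*s^2 - 42*s + 68)
3. cascade [(P1*P2*P3)/(1-(P1*P2*P3)*P4)], P5, giving the overall T(s)

Therefore the answer is (6*s^3 - 27*s^2 + 3*s + 36)/(24*s^4 - 34*s^3 - 107*s^2 + 94*s + 68).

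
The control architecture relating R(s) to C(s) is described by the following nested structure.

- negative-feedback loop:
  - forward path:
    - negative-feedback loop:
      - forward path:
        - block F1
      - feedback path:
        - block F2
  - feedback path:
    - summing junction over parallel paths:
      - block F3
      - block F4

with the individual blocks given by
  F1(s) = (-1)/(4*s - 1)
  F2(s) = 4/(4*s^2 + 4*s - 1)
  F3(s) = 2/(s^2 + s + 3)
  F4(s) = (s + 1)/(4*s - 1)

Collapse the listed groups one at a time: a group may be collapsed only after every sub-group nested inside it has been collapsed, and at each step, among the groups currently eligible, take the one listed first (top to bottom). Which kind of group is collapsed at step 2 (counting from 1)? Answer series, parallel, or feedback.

1. apply the feedback formula to F1, F2
2. reduce the parallel group F3, F4
3. collapse the loop ([F1/(1+F1*F2)] forward, (F3+F4) return)
At step 2 the group reduced is parallel.

Final answer: parallel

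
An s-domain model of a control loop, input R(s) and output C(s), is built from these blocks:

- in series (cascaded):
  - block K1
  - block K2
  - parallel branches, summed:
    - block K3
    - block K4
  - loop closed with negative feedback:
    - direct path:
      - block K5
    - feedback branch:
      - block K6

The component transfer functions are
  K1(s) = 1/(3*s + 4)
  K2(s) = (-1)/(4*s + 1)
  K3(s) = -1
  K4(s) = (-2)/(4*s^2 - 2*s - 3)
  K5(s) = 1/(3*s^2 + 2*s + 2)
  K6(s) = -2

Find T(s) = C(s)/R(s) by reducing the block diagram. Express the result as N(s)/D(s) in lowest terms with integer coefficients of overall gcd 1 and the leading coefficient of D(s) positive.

Answer: (4*s^2 - 2*s - 1)/(144*s^6 + 252*s^5 - 70*s^4 - 311*s^3 - 166*s^2 - 24*s)

Working:
Step 1: reduce the parallel group K3, K4 -> (-4*s^2 + 2*s + 1)/(4*s^2 - 2*s - 3)
Step 2: apply the feedback formula to K5, K6 -> 1/(3*s^2 + 2*s)
Step 3: combine K1, K2, (K3+K4), [K5/(1+K5*K6)] in series - this is the overall T(s), already in the required normalized form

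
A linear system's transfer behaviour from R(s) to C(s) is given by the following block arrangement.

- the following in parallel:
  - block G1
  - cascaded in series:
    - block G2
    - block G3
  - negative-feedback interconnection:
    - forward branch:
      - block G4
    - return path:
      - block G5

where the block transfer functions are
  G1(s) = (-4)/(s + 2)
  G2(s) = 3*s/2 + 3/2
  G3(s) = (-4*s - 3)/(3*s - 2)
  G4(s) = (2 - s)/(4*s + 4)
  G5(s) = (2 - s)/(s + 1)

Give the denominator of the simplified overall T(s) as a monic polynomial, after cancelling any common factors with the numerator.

Reducing step by step:

Step 1. series reduction of G2, G3 = (-12*s^2 - 21*s - 9)/(6*s - 4)
Step 2. feedback reduction of G4, G5 = (-s^2 + s + 2)/(5*s^2 + 4*s + 8)
Step 3. combine G1, (G2*G3), [G4/(1+G4*G5)] in parallel = (-60*s^5 - 279*s^4 - 653*s^3 - 642*s^2 - 600*s - 32)/(30*s^4 + 64*s^3 + 40*s^2 + 32*s - 64)
No further cancellation is possible in the step-3 result, so that is T(s). Its denominator becomes monic after dividing by the leading coefficient 30.

Answer: s^4 + 32*s^3/15 + 4*s^2/3 + 16*s/15 - 32/15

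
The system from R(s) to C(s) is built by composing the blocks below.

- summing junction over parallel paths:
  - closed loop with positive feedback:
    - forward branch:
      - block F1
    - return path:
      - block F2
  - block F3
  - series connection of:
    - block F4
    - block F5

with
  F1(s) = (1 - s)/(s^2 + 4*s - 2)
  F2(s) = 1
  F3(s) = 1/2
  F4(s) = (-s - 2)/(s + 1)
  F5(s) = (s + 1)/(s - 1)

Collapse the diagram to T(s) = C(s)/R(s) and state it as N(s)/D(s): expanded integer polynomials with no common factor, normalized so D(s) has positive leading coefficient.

The answer is (-s^3 - 12*s^2 - 18*s + 13)/(2*s^3 + 8*s^2 - 16*s + 6).

Reasoning:
[1] collapse the loop (F1 forward, F2 return) gives (1 - s)/(s^2 + 5*s - 3)
[2] combine F4, F5 in series gives (-s - 2)/(s - 1)
[3] reduce the parallel group [F1/(1-F1*F2)], F3, (F4*F5), which is the overall transfer function T(s) = C(s)/R(s) in lowest terms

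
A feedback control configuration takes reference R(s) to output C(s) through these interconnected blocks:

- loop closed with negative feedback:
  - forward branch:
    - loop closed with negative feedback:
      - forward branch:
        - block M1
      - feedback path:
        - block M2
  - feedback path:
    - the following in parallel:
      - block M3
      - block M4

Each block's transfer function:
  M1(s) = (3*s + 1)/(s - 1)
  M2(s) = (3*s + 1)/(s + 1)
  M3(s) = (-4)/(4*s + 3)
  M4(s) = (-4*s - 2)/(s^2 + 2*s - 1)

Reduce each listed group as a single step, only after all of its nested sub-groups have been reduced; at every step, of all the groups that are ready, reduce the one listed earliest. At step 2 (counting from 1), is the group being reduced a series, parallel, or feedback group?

Step 1 - apply the feedback formula to M1, M2
Step 2 - reduce the parallel group M3, M4
Step 3 - close the feedback loop around [M1/(1+M1*M2)], (M3+M4)
The group at step 2 is a parallel group.

Hence the answer: parallel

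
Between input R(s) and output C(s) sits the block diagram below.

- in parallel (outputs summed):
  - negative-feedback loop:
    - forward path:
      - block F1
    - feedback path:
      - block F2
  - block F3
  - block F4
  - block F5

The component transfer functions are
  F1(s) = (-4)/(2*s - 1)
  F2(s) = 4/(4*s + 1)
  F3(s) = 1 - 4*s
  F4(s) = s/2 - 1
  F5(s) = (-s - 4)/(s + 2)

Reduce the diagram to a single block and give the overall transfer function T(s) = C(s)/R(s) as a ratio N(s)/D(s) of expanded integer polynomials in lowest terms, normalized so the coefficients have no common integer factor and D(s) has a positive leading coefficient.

First reduce the diagram to T(s).

(1) apply the feedback formula to F1, F2 -> (-16*s - 4)/(8*s^2 - 2*s - 17)
(2) reduce the parallel group [F1/(1+F1*F2)], F3, F4, F5: this yields T(s), and no further normalization is needed

Answer: (-56*s^4 - 114*s^3 + 55*s^2 + 216*s + 120)/(16*s^3 + 28*s^2 - 42*s - 68)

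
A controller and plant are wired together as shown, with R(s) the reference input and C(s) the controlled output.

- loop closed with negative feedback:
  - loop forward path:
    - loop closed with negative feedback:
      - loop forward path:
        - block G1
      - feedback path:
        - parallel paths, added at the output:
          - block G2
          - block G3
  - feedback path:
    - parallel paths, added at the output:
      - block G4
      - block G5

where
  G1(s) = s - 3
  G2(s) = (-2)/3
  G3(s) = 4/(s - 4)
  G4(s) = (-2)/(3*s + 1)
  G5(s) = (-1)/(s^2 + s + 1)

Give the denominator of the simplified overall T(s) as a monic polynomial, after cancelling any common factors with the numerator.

The answer is s^5 - 73*s^4/6 + 27*s^3/2 + 25*s^2 + 188*s/3 + 30.

Reasoning:
[1] parallel reduction of G2, G3 = (20 - 2*s)/(3*s - 12)
[2] feedback reduction of G1, (G2+G3) = (-3*s^2 + 21*s - 36)/(2*s^2 - 29*s + 72)
[3] add G4, G5 (parallel) = (-2*s^2 - 5*s - 3)/(3*s^3 + 4*s^2 + 4*s + 1)
[4] close the feedback loop around [G1/(1+G1*(G2+G3))], (G4+G5) = (-9*s^5 + 51*s^4 - 36*s^3 - 63*s^2 - 123*s - 36)/(6*s^5 - 73*s^4 + 81*s^3 + 150*s^2 + 376*s + 180)
T(s) is the step-4 result (common factors already cancelled). Leading coefficient of the denominator: 6. Divide through by 6 for the monic polynomial.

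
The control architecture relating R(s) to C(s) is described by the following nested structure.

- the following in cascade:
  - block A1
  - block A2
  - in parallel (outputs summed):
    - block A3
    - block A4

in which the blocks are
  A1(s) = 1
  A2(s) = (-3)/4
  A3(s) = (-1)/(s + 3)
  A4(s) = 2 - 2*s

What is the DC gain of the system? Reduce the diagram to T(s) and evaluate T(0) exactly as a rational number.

(1) add A3, A4 (parallel); result (-2*s^2 - 4*s + 5)/(s + 3)
(2) multiply A1, A2, (A3+A4) (series); result (6*s^2 + 12*s - 15)/(4*s + 12)
Step 2 gives the overall T(s). Then T(0) = -15/12 = -5/4.

Answer: -5/4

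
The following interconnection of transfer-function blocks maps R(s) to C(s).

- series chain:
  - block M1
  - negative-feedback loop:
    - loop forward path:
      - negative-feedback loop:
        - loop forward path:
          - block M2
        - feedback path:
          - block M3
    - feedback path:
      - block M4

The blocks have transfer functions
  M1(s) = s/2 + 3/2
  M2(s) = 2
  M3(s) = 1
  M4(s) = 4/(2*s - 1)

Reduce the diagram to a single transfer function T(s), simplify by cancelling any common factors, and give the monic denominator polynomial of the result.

[1] close the feedback loop around M2, M3 -> 2/3
[2] collapse the loop ([M2/(1+M2*M3)] forward, M4 return) -> (4*s - 2)/(6*s + 5)
[3] cascade M1, [[M2/(1+M2*M3)]/(1+[M2/(1+M2*M3)]*M4)] -> (2*s^2 + 5*s - 3)/(6*s + 5)
That last expression is T(s), already simplified. Scaling its denominator by 1/6 (the reciprocal of the leading coefficient) yields the monic denominator.

Hence the answer: s + 5/6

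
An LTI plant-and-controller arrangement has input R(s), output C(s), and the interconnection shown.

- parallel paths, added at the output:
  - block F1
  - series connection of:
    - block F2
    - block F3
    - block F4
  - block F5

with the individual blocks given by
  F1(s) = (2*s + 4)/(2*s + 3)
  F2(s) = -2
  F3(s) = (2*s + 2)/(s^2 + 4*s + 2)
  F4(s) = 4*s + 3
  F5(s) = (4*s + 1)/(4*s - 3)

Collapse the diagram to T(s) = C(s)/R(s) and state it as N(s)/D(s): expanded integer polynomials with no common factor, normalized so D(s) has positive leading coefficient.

First reduce the diagram to T(s).

Step 1. combine F2, F3, F4 in series -> (-16*s^2 - 28*s - 12)/(s^2 + 4*s + 2)
Step 2. combine F1, (F2*F3*F4), F5 in parallel - this is the overall T(s), already in the required normalized form

Answer: (-112*s^4 - 232*s^3 - s^2 + 192*s + 90)/(8*s^4 + 38*s^3 + 31*s^2 - 24*s - 18)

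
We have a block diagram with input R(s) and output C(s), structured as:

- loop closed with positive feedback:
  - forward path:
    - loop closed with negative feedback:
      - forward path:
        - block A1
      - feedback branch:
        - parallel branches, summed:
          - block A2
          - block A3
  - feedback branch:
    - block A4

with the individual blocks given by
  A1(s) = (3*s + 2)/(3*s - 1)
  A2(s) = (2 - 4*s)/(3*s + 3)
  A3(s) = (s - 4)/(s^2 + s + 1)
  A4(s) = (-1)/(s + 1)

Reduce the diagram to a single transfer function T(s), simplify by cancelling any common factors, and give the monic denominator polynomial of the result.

Step 1: sum the parallel branches A2, A3 gives (-4*s^3 + s^2 - 11*s - 10)/(3*s^3 + 6*s^2 + 6*s + 3)
Step 2: apply the feedback formula to A1, (A2+A3) gives (-9*s^4 - 24*s^3 - 30*s^2 - 21*s - 6)/(3*s^4 - 10*s^3 + 19*s^2 + 49*s + 23)
Step 3: feedback reduction of [A1/(1+A1*(A2+A3))], A4 gives (-9*s^4 - 24*s^3 - 30*s^2 - 21*s - 6)/(3*s^4 - 19*s^3 + 4*s^2 + 34*s + 17)
Step 3 gives the fully reduced T(s), with no common factor left to cancel. The denominator's leading coefficient is 3, so divide each of its coefficients by 3 to get the monic form.

Hence the answer: s^4 - 19*s^3/3 + 4*s^2/3 + 34*s/3 + 17/3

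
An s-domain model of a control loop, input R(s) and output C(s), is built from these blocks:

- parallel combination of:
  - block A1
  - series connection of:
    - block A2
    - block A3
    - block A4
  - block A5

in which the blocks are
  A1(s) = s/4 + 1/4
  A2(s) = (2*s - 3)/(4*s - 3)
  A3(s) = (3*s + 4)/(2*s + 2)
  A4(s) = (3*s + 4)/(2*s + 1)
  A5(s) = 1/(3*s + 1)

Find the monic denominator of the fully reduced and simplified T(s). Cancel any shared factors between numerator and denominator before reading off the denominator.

The answer is s^4 + 13*s^3/12 - 3*s^2/8 - 7*s/12 - 1/8.

Reasoning:
[1] reduce the series chain A2, A3, A4 = (18*s^3 + 21*s^2 - 40*s - 48)/(16*s^3 + 12*s^2 - 10*s - 6)
[2] combine A1, (A2*A3*A4), A5 in parallel = (24*s^5 + 158*s^4 + 211*s^3 - 197*s^2 - 405*s - 111)/(96*s^4 + 104*s^3 - 36*s^2 - 56*s - 12)
That last expression is T(s), already simplified. Scaling its denominator by 1/96 (the reciprocal of the leading coefficient) yields the monic denominator.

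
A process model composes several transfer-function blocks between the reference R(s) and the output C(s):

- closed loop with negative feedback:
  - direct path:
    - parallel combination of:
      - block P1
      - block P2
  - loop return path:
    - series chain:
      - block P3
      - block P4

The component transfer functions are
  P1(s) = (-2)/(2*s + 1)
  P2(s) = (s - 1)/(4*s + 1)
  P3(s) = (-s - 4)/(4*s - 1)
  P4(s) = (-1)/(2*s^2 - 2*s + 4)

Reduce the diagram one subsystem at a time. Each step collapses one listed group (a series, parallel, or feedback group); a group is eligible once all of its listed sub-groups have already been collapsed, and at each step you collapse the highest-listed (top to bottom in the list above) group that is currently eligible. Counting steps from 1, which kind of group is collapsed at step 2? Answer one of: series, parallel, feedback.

The answer is series.

Reasoning:
(1) sum the parallel branches P1, P2
(2) cascade P3, P4
(3) close the feedback loop around (P1+P2), (P3*P4)
So the answer for step 2 is series.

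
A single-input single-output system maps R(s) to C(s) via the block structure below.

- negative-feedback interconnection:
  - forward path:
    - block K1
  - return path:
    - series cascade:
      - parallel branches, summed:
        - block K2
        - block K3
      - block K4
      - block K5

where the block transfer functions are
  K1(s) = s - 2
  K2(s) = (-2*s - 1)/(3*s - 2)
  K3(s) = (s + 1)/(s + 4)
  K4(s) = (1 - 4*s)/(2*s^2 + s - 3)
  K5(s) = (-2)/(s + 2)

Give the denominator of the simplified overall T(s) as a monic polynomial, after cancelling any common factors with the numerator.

First reduce the diagram to T(s).

Step 1: add K2, K3 (parallel), giving (s^2 - 8*s - 6)/(3*s^2 + 10*s - 8)
Step 2: combine (K2+K3), K4, K5 in series, giving (8*s^3 - 66*s^2 - 32*s + 12)/(6*s^5 + 35*s^4 + 31*s^3 - 68*s^2 - 52*s + 48)
Step 3: collapse the loop (K1 forward, ((K2+K3)*K4*K5) return), giving (6*s^6 + 23*s^5 - 39*s^4 - 130*s^3 + 84*s^2 + 152*s - 96)/(6*s^5 + 43*s^4 - 51*s^3 + 32*s^2 + 24*s + 24)
No further cancellation is possible in the step-3 result, so that is T(s). Its denominator becomes monic after dividing by the leading coefficient 6.

Answer: s^5 + 43*s^4/6 - 17*s^3/2 + 16*s^2/3 + 4*s + 4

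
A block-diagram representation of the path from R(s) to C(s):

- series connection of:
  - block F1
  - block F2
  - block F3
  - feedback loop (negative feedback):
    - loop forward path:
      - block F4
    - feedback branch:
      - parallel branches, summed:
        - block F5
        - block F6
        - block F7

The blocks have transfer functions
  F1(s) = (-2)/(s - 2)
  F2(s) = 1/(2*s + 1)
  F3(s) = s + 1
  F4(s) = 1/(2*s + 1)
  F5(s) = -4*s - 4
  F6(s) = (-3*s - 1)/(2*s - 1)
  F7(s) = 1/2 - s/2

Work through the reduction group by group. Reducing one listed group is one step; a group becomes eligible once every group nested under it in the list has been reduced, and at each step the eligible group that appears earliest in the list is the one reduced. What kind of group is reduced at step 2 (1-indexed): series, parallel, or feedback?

The answer is feedback.

Reasoning:
1. sum the parallel branches F5, F6, F7
2. feedback reduction of F4, (F5+F6+F7)
3. multiply F1, F2, F3, [F4/(1+F4*(F5+F6+F7))] (series)
Step 2 collapses a feedback group.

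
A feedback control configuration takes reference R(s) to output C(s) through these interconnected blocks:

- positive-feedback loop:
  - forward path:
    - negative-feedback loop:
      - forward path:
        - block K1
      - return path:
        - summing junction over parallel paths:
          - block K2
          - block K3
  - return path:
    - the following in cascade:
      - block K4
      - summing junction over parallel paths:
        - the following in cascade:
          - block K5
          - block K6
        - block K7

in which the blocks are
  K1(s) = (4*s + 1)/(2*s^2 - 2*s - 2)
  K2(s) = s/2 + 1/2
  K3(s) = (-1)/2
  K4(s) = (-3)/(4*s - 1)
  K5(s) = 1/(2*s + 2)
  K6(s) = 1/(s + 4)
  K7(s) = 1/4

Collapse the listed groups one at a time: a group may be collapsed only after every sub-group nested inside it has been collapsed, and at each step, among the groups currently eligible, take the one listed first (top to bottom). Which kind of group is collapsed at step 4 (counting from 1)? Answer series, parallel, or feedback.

Answer: parallel

Working:
Step 1. reduce the parallel group K2, K3
Step 2. apply the feedback formula to K1, (K2+K3)
Step 3. multiply K5, K6 (series)
Step 4. sum the parallel branches (K5*K6), K7
Step 5. multiply K4, ((K5*K6)+K7) (series)
Step 6. collapse the loop ([K1/(1+K1*(K2+K3))] forward, (K4*((K5*K6)+K7)) return)
The group at step 4 is a parallel group.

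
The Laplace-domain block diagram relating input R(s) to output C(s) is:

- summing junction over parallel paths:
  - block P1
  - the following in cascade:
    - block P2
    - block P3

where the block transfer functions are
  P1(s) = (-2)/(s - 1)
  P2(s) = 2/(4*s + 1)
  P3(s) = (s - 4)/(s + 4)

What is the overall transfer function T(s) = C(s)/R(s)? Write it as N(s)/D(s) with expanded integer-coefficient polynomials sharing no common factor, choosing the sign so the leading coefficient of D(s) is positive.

The answer is (-6*s^2 - 44*s)/(4*s^3 + 13*s^2 - 13*s - 4).

Reasoning:
(1) reduce the series chain P2, P3; result (2*s - 8)/(4*s^2 + 17*s + 4)
(2) parallel reduction of P1, (P2*P3): this yields T(s), and no further normalization is needed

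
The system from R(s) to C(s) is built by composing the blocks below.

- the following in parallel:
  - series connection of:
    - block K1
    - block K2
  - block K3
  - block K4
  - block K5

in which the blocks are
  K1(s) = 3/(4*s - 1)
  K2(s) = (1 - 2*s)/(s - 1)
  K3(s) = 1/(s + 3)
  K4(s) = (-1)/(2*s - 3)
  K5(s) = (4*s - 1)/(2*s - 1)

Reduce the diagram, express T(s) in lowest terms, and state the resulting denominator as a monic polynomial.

(1) series reduction of K1, K2, giving (3 - 6*s)/(4*s^2 - 5*s + 1)
(2) sum the parallel branches (K1*K2), K3, K4, K5, giving (32*s^5 - 16*s^4 - 272*s^3 + 470*s^2 - 244*s + 42)/(16*s^5 - 4*s^4 - 100*s^3 + 145*s^2 - 66*s + 9)
The result of step 2 is T(s) in lowest terms. Its denominator has leading coefficient 16; dividing the denominator through by 16 makes it monic.

Hence the answer: s^5 - s^4/4 - 25*s^3/4 + 145*s^2/16 - 33*s/8 + 9/16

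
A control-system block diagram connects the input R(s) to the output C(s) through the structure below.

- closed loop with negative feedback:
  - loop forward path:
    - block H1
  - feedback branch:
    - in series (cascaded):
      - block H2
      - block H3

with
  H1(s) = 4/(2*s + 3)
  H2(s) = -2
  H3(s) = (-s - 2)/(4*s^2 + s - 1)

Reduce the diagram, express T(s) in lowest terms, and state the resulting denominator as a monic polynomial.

1. series reduction of H2, H3 gives (2*s + 4)/(4*s^2 + s - 1)
2. reduce the feedback loop with forward H1 and return (H2*H3) gives (16*s^2 + 4*s - 4)/(8*s^3 + 14*s^2 + 9*s + 13)
The result of step 2 is T(s) in lowest terms. Its denominator has leading coefficient 8; dividing the denominator through by 8 makes it monic.

Therefore the answer is s^3 + 7*s^2/4 + 9*s/8 + 13/8.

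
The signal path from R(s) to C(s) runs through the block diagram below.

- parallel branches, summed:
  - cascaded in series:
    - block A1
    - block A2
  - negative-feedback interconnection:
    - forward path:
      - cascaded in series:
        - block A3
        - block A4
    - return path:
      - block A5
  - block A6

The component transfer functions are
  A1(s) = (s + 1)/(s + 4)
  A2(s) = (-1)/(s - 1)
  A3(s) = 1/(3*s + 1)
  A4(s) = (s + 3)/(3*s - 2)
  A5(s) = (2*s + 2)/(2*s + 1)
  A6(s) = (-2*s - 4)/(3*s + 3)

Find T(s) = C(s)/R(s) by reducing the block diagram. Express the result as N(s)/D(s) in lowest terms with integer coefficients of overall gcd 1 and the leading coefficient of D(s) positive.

The answer is (-36*s^6 - 238*s^5 - 202*s^4 + 250*s^3 - 6*s^2 - 120*s + 16)/(54*s^6 + 231*s^5 + 9*s^4 - 207*s^3 - 15*s^2 - 24*s - 48).

Reasoning:
(1) series reduction of A1, A2 gives (-s - 1)/(s^2 + 3*s - 4)
(2) reduce the series chain A3, A4 gives (s + 3)/(9*s^2 - 3*s - 2)
(3) feedback reduction of (A3*A4), A5 gives (2*s^2 + 7*s + 3)/(18*s^3 + 5*s^2 + s + 4)
(4) combine (A1*A2), [(A3*A4)/(1+(A3*A4)*A5)], A6 in parallel; the result is T(s) itself (integer coefficients, no common factor, positive leading denominator coefficient)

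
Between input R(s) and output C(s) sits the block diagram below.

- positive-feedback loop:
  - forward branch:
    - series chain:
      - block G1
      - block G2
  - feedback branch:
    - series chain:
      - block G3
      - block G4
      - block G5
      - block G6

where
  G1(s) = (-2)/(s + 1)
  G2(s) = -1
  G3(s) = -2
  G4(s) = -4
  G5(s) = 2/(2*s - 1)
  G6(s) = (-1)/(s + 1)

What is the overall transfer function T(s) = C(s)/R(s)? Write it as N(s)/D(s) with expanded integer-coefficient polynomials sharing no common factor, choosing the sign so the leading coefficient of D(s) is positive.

Step 1 - reduce the series chain G1, G2 -> 2/(s + 1)
Step 2 - multiply G3, G4, G5, G6 (series) -> (-16)/(2*s^2 + s - 1)
Step 3 - apply the feedback formula to (G1*G2), (G3*G4*G5*G6), giving the overall T(s)

Hence the answer: (4*s^2 + 2*s - 2)/(2*s^3 + 3*s^2 + 31)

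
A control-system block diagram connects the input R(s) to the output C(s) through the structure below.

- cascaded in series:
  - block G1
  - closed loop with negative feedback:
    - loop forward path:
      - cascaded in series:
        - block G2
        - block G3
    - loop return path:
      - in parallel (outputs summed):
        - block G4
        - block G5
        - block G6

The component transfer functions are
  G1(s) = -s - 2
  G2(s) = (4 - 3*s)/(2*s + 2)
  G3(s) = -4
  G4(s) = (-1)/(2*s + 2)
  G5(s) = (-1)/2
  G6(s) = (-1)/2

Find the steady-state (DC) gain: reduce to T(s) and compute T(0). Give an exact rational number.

Step 1. series reduction of G2, G3 -> (6*s - 8)/(s + 1)
Step 2. add G4, G5, G6 (parallel) -> (-2*s - 3)/(2*s + 2)
Step 3. apply the feedback formula to (G2*G3), (G4+G5+G6) -> (-6*s^2 + 2*s + 8)/(5*s^2 - s - 13)
Step 4. cascade G1, [(G2*G3)/(1+(G2*G3)*(G4+G5+G6))] -> (6*s^3 + 10*s^2 - 12*s - 16)/(5*s^2 - s - 13)
That last expression is T(s); at s = 0 only the constant terms survive, so T(0) = -16/(-13) = 16/13.

Final answer: 16/13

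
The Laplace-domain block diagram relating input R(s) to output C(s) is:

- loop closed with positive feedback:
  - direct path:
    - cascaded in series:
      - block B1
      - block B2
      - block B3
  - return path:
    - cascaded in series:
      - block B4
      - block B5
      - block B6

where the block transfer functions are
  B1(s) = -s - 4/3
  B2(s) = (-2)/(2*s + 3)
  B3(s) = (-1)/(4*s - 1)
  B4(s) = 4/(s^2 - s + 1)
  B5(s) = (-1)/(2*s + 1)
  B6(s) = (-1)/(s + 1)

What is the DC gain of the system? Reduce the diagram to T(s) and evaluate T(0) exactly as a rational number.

Answer: -8/23

Working:
Step 1. series reduction of B1, B2, B3; result (-6*s - 8)/(24*s^2 + 30*s - 9)
Step 2. multiply B4, B5, B6 (series); result 4/(2*s^4 + s^3 + 2*s + 1)
Step 3. collapse the loop ((B1*B2*B3) forward, (B4*B5*B6) return); result (-12*s^5 - 22*s^4 - 8*s^3 - 12*s^2 - 22*s - 8)/(48*s^6 + 84*s^5 + 12*s^4 + 39*s^3 + 84*s^2 + 36*s + 23)
The step-3 result is T(s). Setting s = 0: T(0) = -8/23.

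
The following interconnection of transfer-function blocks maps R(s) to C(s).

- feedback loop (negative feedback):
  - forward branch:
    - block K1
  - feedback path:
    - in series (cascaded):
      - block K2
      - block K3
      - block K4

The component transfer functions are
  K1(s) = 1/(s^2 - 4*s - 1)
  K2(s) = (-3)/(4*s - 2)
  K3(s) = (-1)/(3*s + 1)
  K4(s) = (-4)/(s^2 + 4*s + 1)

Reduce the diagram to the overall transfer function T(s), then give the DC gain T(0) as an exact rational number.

Step 1: cascade K2, K3, K4, giving (-6)/(6*s^4 + 23*s^3 + s^2 - 5*s - 1)
Step 2: feedback reduction of K1, (K2*K3*K4), giving (6*s^4 + 23*s^3 + s^2 - 5*s - 1)/(6*s^6 - s^5 - 97*s^4 - 32*s^3 + 18*s^2 + 9*s - 5)
DC gain: substitute s = 0 into T(s) from step 2: T(0) = -1/(-5) = 1/5.

Final answer: 1/5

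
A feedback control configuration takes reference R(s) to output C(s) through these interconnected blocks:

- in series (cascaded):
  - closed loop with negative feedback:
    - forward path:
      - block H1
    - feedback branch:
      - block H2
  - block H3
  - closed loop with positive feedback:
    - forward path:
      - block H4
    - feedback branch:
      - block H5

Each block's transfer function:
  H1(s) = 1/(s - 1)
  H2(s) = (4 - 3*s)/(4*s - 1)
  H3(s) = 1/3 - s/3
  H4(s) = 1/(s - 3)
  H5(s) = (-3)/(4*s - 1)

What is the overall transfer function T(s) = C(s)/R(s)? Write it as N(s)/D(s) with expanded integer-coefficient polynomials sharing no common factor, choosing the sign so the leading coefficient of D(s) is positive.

Step 1. feedback reduction of H1, H2 gives (4*s - 1)/(4*s^2 - 8*s + 5)
Step 2. apply the feedback formula to H4, H5 gives (4*s - 1)/(4*s^2 - 13*s + 6)
Step 3. reduce the series chain [H1/(1+H1*H2)], H3, [H4/(1-H4*H5)], giving the overall T(s)

Answer: (-16*s^3 + 24*s^2 - 9*s + 1)/(48*s^4 - 252*s^3 + 444*s^2 - 339*s + 90)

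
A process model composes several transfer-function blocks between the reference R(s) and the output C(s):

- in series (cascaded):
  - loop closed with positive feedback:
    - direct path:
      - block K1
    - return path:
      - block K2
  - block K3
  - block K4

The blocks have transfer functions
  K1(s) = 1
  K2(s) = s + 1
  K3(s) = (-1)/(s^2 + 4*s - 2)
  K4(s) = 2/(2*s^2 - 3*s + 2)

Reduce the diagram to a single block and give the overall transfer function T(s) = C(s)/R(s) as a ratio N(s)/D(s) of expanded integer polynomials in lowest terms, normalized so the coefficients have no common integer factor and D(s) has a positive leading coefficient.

Answer: 2/(2*s^5 + 5*s^4 - 14*s^3 + 14*s^2 - 4*s)

Working:
(1) reduce the feedback loop with forward K1 and return K2, giving (-1)/s
(2) series reduction of [K1/(1-K1*K2)], K3, K4, giving the overall T(s)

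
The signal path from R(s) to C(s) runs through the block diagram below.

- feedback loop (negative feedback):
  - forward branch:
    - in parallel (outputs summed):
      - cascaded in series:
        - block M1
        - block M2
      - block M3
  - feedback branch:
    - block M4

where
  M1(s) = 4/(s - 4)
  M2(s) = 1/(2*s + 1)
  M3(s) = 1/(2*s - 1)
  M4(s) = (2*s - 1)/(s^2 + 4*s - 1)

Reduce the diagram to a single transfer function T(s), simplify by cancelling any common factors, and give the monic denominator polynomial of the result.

Step 1: reduce the series chain M1, M2 = 4/(2*s^2 - 7*s - 4)
Step 2: sum the parallel branches (M1*M2), M3 = (2*s^2 + s - 8)/(4*s^3 - 16*s^2 - s + 4)
Step 3: reduce the feedback loop with forward ((M1*M2)+M3) and return M4 = (2*s^4 + 9*s^3 - 6*s^2 - 33*s + 8)/(4*s^5 - 65*s^3 + 16*s^2 + 4)
T(s) is the step-3 result (common factors already cancelled). Leading coefficient of the denominator: 4. Divide through by 4 for the monic polynomial.

Hence the answer: s^5 - 65*s^3/4 + 4*s^2 + 1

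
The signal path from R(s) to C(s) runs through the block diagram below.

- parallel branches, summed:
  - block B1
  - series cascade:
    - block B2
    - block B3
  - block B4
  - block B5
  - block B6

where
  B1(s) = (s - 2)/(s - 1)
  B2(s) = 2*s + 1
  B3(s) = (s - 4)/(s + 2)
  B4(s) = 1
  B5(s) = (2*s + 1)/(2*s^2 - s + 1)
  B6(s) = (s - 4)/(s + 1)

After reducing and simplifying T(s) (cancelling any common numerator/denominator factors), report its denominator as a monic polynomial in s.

Reducing step by step:

Step 1. cascade B2, B3 gives (2*s^2 - 7*s - 4)/(s + 2)
Step 2. reduce the parallel group B1, (B2*B3), B4, B5, B6 gives (4*s^6 - 10*s^5 - 4*s^4 - s^3 + 10*s^2 - 15*s + 4)/(2*s^5 + 3*s^4 - 3*s^3 - s^2 + s - 2)
Step 2 gives the fully reduced T(s), with no common factor left to cancel. The denominator's leading coefficient is 2, so divide each of its coefficients by 2 to get the monic form.

Answer: s^5 + 3*s^4/2 - 3*s^3/2 - s^2/2 + s/2 - 1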